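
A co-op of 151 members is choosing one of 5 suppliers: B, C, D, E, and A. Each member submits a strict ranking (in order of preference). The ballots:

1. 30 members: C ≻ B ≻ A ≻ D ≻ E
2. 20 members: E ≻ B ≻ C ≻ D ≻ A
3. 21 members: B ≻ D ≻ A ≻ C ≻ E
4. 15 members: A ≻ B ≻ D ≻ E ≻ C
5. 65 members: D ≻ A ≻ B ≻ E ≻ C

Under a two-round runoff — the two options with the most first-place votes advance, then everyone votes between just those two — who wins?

Round 1 first-place votes: B 21, C 30, D 65, E 20, A 15.
D and C advance.
Runoff: D is preferred to C by 101 voters; C by 50.
D wins the runoff.

D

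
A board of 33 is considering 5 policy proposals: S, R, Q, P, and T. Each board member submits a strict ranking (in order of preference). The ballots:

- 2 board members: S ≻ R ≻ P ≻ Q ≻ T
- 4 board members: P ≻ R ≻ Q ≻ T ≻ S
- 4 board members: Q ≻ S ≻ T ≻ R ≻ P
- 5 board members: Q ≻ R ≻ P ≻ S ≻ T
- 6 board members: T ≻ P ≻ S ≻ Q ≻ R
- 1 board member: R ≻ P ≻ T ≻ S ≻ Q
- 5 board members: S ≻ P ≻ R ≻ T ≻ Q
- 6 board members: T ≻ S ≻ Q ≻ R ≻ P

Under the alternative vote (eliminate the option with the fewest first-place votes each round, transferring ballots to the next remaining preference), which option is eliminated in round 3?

Round 1: S 7, R 1, Q 9, P 4, T 12. Eliminate R.
Round 2: S 7, Q 9, P 5, T 12. Eliminate P.
Round 3: S 7, Q 13, T 13. Eliminate S.

S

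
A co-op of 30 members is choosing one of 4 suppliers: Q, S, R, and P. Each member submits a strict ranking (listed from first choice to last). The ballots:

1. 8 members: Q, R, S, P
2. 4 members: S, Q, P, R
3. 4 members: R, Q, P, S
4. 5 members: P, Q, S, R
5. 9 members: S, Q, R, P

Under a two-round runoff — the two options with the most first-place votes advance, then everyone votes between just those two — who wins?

Q

Round 1 first-place votes: Q 8, S 13, R 4, P 5.
S and Q advance.
Runoff: S is preferred to Q by 13 voters; Q by 17.
Q wins the runoff.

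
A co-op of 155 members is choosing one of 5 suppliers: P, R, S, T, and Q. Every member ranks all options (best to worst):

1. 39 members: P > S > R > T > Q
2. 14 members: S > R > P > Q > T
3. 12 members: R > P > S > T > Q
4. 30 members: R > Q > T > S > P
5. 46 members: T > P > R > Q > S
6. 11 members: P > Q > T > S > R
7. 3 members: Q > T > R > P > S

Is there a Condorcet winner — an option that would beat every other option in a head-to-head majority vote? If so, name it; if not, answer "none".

none

Checking pairwise contests:
T beats P 79–76.
P beats R 96–59.
P beats S 111–44.
R beats T 95–60.
P beats Q 122–33.
Every option loses at least one head-to-head, so there is no Condorcet winner.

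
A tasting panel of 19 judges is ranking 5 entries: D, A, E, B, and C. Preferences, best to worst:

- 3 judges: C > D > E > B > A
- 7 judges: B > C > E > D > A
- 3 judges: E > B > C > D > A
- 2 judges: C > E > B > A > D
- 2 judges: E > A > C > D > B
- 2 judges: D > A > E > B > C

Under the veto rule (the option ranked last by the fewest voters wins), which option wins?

E

Last-place votes: D 2, A 13, E 0, B 2, C 2.
E is ranked last by the fewest voters, so E wins.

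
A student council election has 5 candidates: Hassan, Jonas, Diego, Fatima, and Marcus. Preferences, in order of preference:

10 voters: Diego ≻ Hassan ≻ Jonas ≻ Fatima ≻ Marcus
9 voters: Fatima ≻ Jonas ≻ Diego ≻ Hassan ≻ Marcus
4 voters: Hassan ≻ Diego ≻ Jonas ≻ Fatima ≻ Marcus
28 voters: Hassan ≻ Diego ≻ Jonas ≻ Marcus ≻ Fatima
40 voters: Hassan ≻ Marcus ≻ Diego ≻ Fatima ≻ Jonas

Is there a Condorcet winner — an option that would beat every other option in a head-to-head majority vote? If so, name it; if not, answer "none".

Hassan vs Jonas: 82–9 for Hassan.
Hassan vs Diego: 72–19 for Hassan.
Hassan vs Fatima: 82–9 for Hassan.
Hassan vs Marcus: 91–0 for Hassan.
Hassan beats every other option head-to-head.

Hassan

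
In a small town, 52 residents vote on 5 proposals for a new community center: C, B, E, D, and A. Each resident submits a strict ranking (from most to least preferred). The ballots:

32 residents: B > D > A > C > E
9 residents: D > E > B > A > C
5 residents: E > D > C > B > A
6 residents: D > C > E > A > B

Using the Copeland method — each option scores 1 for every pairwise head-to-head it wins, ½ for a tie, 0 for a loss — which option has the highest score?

C: beats E; loses to B, D, and A → score 1.
B: beats C, E, D, and A → score 4.
E: loses to C, B, D, and A → score 0.
D: beats C, E, and A; loses to B → score 3.
A: beats C and E; loses to B and D → score 2.
B has the best pairwise record.

B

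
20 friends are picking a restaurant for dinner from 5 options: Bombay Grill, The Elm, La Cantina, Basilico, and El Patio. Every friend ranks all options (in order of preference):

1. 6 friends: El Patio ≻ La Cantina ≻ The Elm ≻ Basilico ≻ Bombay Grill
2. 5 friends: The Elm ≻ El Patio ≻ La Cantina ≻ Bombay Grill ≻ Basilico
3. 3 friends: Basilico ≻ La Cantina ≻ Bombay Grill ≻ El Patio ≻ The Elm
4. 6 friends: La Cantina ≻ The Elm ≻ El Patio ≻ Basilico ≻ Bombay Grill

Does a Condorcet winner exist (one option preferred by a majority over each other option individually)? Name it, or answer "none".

none

Checking pairwise contests:
The Elm beats Bombay Grill 17–3.
La Cantina beats The Elm 15–5.
El Patio beats La Cantina 11–9.
The Elm beats Basilico 17–3.
The Elm beats El Patio 11–9.
Every option loses at least one head-to-head, so there is no Condorcet winner.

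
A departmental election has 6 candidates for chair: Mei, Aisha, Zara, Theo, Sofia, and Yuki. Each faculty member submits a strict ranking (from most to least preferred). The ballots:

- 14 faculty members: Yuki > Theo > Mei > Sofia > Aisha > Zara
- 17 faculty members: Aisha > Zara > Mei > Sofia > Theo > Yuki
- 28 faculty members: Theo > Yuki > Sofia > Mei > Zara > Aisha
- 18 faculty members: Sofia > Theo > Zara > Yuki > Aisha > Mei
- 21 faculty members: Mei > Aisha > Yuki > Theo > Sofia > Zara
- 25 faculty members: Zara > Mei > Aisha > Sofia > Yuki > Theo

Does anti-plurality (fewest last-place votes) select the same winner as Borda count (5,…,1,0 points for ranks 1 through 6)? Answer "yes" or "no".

no

Anti-plurality — last-place votes: Mei 18, Aisha 28, Zara 35, Theo 25, Sofia 0, Yuki 17. Winner: Sofia.
Borda — scores: Mei 354, Aisha 276, Zara 275, Theo 327, Sofia 307, Yuki 306. Winner: Mei.
The two methods disagree.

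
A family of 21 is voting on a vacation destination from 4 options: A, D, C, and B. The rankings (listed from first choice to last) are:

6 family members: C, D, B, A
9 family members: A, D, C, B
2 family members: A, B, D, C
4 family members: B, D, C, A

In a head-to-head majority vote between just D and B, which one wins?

Voters preferring D to B: 15; preferring B to D: 6.
D wins the head-to-head.

D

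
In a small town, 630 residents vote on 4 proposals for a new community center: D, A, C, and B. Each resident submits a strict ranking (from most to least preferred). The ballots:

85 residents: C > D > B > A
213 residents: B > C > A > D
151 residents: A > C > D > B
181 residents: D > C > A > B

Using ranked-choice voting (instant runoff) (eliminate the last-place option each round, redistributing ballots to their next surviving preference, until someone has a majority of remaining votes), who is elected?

D

Round 1: D 181, A 151, C 85, B 213. Eliminate C.
Round 2: D 266, A 151, B 213. Eliminate A.
Round 3: D 417, B 213. D has a majority.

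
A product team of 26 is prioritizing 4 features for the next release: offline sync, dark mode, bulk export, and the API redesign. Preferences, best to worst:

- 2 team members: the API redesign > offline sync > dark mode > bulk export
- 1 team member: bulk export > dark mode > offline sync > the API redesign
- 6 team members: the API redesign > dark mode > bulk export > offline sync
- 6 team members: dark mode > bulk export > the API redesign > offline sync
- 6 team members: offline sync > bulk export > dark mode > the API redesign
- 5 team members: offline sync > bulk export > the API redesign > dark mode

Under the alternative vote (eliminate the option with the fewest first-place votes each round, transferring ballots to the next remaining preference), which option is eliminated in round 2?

dark mode

Round 1: offline sync 11, dark mode 6, bulk export 1, the API redesign 8. Eliminate bulk export.
Round 2: offline sync 11, dark mode 7, the API redesign 8. Eliminate dark mode.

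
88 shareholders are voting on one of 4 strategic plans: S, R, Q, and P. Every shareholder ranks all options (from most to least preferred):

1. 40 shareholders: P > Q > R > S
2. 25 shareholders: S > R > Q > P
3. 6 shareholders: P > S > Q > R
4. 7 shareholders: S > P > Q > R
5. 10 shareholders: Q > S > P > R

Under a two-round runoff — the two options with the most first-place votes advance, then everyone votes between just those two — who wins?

P

Round 1 first-place votes: S 32, R 0, Q 10, P 46.
P and S advance.
Runoff: P is preferred to S by 46 voters; S by 42.
P wins the runoff.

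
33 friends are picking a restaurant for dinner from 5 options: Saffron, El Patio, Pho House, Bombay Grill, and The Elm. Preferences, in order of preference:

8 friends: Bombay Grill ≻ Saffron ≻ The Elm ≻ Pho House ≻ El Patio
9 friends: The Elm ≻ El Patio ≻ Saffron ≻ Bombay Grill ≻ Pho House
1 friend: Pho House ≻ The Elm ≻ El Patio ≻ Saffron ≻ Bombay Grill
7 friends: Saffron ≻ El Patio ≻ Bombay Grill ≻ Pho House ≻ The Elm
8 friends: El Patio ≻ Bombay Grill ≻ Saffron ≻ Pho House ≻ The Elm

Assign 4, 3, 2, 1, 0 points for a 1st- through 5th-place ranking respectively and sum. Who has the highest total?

Saffron

Saffron: 8·3 + 9·2 + 1·1 + 7·4 + 8·2 = 87
El Patio: 8·0 + 9·3 + 1·2 + 7·3 + 8·4 = 82
Pho House: 8·1 + 9·0 + 1·4 + 7·1 + 8·1 = 27
Bombay Grill: 8·4 + 9·1 + 1·0 + 7·2 + 8·3 = 79
The Elm: 8·2 + 9·4 + 1·3 + 7·0 + 8·0 = 55
Saffron has the highest Borda score (87).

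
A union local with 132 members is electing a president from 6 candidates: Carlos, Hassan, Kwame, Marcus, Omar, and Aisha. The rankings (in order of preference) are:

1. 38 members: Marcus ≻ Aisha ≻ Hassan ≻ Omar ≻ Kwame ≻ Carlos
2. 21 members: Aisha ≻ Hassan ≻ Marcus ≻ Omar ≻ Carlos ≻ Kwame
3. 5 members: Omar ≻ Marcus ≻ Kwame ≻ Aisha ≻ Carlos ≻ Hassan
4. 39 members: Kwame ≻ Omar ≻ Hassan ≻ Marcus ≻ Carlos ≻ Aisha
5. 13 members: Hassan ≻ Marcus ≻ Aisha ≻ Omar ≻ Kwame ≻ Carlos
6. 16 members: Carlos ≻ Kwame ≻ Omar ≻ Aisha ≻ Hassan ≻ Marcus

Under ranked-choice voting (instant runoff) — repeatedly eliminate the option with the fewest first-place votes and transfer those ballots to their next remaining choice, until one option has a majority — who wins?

Round 1: Carlos 16, Hassan 13, Kwame 39, Marcus 38, Omar 5, Aisha 21. Eliminate Omar.
Round 2: Carlos 16, Hassan 13, Kwame 39, Marcus 43, Aisha 21. Eliminate Hassan.
Round 3: Carlos 16, Kwame 39, Marcus 56, Aisha 21. Eliminate Carlos.
Round 4: Kwame 55, Marcus 56, Aisha 21. Eliminate Aisha.
Round 5: Kwame 55, Marcus 77. Marcus has a majority.

Marcus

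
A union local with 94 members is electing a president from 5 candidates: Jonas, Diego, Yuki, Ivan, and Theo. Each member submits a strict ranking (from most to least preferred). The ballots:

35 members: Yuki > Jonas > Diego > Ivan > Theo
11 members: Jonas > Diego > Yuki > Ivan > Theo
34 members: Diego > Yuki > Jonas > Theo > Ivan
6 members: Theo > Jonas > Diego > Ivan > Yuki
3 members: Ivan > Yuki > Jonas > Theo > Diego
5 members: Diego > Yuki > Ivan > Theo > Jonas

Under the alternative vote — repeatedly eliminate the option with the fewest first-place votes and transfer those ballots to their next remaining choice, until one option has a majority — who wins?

Round 1: Jonas 11, Diego 39, Yuki 35, Ivan 3, Theo 6. Eliminate Ivan.
Round 2: Jonas 11, Diego 39, Yuki 38, Theo 6. Eliminate Theo.
Round 3: Jonas 17, Diego 39, Yuki 38. Eliminate Jonas.
Round 4: Diego 56, Yuki 38. Diego has a majority.

Diego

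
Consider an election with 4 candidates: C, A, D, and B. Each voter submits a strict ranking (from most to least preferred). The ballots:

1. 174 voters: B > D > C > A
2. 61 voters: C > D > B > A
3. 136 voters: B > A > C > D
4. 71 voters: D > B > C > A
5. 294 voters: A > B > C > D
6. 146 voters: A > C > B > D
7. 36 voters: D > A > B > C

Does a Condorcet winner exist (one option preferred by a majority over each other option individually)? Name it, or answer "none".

A vs C: 612–306 for A.
A vs D: 576–342 for A.
A vs B: 476–442 for A.
A beats every other option head-to-head.

A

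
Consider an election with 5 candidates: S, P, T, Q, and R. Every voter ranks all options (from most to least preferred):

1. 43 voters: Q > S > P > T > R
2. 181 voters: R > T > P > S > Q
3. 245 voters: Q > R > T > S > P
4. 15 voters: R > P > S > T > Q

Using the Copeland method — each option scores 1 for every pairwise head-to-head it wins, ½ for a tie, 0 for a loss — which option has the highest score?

Q

S: beats P; loses to T, Q, and R → score 1.
P: loses to S, T, Q, and R → score 0.
T: beats S and P; loses to Q and R → score 2.
Q: beats S, P, T, and R → score 4.
R: beats S, P, and T; loses to Q → score 3.
Q has the best pairwise record.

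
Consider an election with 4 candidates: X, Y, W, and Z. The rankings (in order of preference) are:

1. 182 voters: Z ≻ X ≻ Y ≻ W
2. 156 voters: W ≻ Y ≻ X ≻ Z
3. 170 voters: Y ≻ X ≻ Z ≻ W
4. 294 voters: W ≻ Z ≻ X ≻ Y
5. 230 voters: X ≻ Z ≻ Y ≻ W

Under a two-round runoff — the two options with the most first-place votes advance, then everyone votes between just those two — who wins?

X

Round 1 first-place votes: X 230, Y 170, W 450, Z 182.
W and X advance.
Runoff: W is preferred to X by 450 voters; X by 582.
X wins the runoff.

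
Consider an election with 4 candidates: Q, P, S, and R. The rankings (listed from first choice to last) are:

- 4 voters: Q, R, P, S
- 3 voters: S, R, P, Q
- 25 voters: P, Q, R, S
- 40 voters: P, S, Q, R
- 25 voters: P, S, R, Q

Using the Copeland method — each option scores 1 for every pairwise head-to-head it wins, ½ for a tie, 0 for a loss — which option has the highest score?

P

Q: beats R; loses to P and S → score 1.
P: beats Q, S, and R → score 3.
S: beats Q and R; loses to P → score 2.
R: loses to Q, P, and S → score 0.
P has the best pairwise record.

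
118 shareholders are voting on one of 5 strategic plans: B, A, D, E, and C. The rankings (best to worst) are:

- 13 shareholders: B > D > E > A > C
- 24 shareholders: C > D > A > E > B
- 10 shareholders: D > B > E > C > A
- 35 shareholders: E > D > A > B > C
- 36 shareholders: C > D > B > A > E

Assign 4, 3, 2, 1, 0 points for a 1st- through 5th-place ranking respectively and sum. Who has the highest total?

B: 13·4 + 24·0 + 10·3 + 35·1 + 36·2 = 189
A: 13·1 + 24·2 + 10·0 + 35·2 + 36·1 = 167
D: 13·3 + 24·3 + 10·4 + 35·3 + 36·3 = 364
E: 13·2 + 24·1 + 10·2 + 35·4 + 36·0 = 210
C: 13·0 + 24·4 + 10·1 + 35·0 + 36·4 = 250
D has the highest Borda score (364).

D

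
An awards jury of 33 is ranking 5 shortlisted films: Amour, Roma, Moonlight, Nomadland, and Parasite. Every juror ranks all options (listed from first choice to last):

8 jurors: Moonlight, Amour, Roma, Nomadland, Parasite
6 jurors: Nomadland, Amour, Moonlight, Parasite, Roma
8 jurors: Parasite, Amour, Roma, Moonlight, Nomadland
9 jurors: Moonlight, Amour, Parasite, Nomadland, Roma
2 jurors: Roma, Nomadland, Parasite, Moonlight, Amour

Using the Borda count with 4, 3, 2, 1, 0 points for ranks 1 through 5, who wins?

Amour: 8·3 + 6·3 + 8·3 + 9·3 + 2·0 = 93
Roma: 8·2 + 6·0 + 8·2 + 9·0 + 2·4 = 40
Moonlight: 8·4 + 6·2 + 8·1 + 9·4 + 2·1 = 90
Nomadland: 8·1 + 6·4 + 8·0 + 9·1 + 2·3 = 47
Parasite: 8·0 + 6·1 + 8·4 + 9·2 + 2·2 = 60
Amour has the highest Borda score (93).

Amour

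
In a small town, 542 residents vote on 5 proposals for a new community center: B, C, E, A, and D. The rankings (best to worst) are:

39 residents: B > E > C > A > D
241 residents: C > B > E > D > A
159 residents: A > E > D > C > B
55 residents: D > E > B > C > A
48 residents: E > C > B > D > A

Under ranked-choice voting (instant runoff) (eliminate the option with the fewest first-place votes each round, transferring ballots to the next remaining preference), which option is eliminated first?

B

Round 1: B 39, C 241, E 48, A 159, D 55. Eliminate B.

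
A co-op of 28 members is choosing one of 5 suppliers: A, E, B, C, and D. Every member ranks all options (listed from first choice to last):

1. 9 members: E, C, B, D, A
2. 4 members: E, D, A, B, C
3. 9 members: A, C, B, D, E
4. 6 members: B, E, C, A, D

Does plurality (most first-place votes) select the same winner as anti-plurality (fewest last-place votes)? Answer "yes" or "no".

no

Plurality — first-place votes: A 9, E 13, B 6, C 0, D 0. Winner: E.
Anti-plurality — last-place votes: A 9, E 9, B 0, C 4, D 6. Winner: B.
The two methods disagree.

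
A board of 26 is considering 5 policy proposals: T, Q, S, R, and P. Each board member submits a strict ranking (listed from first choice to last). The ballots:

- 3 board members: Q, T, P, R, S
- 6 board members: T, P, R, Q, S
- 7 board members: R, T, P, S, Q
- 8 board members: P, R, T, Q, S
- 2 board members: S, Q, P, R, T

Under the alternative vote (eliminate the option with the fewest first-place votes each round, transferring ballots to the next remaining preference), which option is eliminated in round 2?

Round 1: T 6, Q 3, S 2, R 7, P 8. Eliminate S.
Round 2: T 6, Q 5, R 7, P 8. Eliminate Q.

Q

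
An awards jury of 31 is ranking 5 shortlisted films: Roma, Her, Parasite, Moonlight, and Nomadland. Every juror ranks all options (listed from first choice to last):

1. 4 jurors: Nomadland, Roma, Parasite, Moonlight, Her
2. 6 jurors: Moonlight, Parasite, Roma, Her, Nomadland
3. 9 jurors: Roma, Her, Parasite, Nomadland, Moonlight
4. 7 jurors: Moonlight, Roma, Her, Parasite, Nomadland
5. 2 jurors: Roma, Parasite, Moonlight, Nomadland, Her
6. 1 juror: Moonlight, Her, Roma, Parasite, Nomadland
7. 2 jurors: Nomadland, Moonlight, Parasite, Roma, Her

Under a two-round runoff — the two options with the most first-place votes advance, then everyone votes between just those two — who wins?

Moonlight

Round 1 first-place votes: Roma 11, Her 0, Parasite 0, Moonlight 14, Nomadland 6.
Moonlight and Roma advance.
Runoff: Moonlight is preferred to Roma by 16 voters; Roma by 15.
Moonlight wins the runoff.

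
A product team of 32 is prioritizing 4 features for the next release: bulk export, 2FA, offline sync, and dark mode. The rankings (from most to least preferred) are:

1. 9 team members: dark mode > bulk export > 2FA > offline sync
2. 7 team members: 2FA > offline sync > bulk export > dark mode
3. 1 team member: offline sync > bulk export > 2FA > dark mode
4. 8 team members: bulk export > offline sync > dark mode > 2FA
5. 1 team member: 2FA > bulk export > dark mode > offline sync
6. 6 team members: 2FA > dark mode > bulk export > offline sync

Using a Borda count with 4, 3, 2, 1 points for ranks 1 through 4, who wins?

bulk export

bulk export: 9·3 + 7·2 + 1·3 + 8·4 + 1·3 + 6·2 = 91
2FA: 9·2 + 7·4 + 1·2 + 8·1 + 1·4 + 6·4 = 84
offline sync: 9·1 + 7·3 + 1·4 + 8·3 + 1·1 + 6·1 = 65
dark mode: 9·4 + 7·1 + 1·1 + 8·2 + 1·2 + 6·3 = 80
bulk export has the highest Borda score (91).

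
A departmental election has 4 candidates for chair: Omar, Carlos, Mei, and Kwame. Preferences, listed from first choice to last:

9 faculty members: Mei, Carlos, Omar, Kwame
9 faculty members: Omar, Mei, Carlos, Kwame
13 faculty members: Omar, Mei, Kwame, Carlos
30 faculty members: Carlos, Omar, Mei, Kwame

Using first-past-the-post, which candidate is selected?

Carlos

First-place votes: Omar 22, Carlos 30, Mei 9, Kwame 0.
Carlos has the most first-place votes.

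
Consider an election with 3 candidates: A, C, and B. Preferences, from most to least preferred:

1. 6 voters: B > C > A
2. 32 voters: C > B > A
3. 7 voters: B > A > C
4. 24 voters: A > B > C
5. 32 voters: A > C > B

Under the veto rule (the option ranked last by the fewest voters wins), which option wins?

C

Last-place votes: A 38, C 31, B 32.
C is ranked last by the fewest voters, so C wins.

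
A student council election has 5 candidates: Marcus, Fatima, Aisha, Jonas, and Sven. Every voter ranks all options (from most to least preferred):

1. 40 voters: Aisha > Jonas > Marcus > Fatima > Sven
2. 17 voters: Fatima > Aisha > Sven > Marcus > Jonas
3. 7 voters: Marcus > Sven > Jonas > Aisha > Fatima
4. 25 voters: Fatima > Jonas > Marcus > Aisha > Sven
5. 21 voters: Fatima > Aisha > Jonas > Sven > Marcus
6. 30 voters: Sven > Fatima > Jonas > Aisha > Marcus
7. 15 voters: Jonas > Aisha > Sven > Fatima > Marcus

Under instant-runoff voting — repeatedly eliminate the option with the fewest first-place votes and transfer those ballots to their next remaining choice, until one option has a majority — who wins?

Fatima

Round 1: Marcus 7, Fatima 63, Aisha 40, Jonas 15, Sven 30. Eliminate Marcus.
Round 2: Fatima 63, Aisha 40, Jonas 15, Sven 37. Eliminate Jonas.
Round 3: Fatima 63, Aisha 55, Sven 37. Eliminate Sven.
Round 4: Fatima 93, Aisha 62. Fatima has a majority.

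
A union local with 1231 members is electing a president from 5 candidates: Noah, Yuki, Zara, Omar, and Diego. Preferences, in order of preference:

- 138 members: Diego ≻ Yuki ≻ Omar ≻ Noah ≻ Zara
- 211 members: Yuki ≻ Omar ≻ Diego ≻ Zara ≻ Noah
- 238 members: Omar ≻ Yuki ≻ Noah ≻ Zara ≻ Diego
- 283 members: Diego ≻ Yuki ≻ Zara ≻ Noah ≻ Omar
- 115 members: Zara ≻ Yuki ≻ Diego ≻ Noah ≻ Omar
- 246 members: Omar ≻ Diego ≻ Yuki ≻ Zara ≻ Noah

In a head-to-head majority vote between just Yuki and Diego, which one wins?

Voters preferring Yuki to Diego: 564; preferring Diego to Yuki: 667.
Diego wins the head-to-head.

Diego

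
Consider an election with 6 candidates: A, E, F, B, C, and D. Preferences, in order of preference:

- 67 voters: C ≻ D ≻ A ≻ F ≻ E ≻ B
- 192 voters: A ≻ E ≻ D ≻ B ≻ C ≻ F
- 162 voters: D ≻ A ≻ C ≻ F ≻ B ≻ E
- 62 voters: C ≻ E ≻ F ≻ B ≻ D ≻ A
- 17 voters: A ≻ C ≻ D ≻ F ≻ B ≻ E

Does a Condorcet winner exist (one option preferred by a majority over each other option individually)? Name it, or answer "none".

Checking pairwise contests:
D beats A 291–209.
A beats E 438–62.
A beats F 438–62.
A beats B 438–62.
A beats C 371–129.
E beats D 254–246.
Every option loses at least one head-to-head, so there is no Condorcet winner.

none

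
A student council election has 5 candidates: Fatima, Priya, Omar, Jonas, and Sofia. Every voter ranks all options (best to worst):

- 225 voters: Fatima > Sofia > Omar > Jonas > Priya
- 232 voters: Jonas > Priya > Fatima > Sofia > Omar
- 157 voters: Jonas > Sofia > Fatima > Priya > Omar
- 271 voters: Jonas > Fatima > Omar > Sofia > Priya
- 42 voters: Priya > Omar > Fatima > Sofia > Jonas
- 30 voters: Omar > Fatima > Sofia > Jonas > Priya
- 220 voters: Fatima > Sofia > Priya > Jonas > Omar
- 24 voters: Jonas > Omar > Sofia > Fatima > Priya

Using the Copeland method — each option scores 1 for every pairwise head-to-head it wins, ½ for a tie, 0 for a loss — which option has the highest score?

Fatima: beats Priya, Omar, and Sofia; loses to Jonas → score 3.
Priya: beats Omar; loses to Fatima, Jonas, and Sofia → score 1.
Omar: loses to Fatima, Priya, Jonas, and Sofia → score 0.
Jonas: beats Fatima, Priya, Omar, and Sofia → score 4.
Sofia: beats Priya and Omar; loses to Fatima and Jonas → score 2.
Jonas has the best pairwise record.

Jonas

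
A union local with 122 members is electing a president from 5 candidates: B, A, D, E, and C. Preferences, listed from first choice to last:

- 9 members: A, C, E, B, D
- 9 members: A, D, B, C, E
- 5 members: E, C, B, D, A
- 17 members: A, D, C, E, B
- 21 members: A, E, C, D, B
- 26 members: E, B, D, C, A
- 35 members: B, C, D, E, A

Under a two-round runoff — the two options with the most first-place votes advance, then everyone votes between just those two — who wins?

B

Round 1 first-place votes: B 35, A 56, D 0, E 31, C 0.
A and B advance.
Runoff: A is preferred to B by 56 voters; B by 66.
B wins the runoff.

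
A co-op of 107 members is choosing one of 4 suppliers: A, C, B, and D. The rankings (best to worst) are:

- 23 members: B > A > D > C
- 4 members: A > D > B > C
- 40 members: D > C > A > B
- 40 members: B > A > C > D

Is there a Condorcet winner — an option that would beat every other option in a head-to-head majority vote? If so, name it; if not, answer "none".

B

B vs A: 63–44 for B.
B vs C: 67–40 for B.
B vs D: 63–44 for B.
B beats every other option head-to-head.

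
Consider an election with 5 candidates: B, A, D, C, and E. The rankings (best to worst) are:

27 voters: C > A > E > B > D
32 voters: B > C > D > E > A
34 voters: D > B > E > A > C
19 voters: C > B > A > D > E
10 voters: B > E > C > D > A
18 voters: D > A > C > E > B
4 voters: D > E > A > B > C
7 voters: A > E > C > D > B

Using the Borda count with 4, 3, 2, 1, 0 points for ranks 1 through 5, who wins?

B: 27·1 + 32·4 + 34·3 + 19·3 + 10·4 + 18·0 + 4·1 + 7·0 = 358
A: 27·3 + 32·0 + 34·1 + 19·2 + 10·0 + 18·3 + 4·2 + 7·4 = 243
D: 27·0 + 32·2 + 34·4 + 19·1 + 10·1 + 18·4 + 4·4 + 7·1 = 324
C: 27·4 + 32·3 + 34·0 + 19·4 + 10·2 + 18·2 + 4·0 + 7·2 = 350
E: 27·2 + 32·1 + 34·2 + 19·0 + 10·3 + 18·1 + 4·3 + 7·3 = 235
B has the highest Borda score (358).

B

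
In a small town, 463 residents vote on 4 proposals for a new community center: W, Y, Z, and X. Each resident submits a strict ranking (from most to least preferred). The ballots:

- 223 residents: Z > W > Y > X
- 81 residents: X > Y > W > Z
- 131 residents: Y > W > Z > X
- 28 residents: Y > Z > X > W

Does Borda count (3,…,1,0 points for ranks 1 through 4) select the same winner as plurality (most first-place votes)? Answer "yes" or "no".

Borda — scores: W 789, Y 862, Z 856, X 271. Winner: Y.
Plurality — first-place votes: W 0, Y 159, Z 223, X 81. Winner: Z.
The two methods disagree.

no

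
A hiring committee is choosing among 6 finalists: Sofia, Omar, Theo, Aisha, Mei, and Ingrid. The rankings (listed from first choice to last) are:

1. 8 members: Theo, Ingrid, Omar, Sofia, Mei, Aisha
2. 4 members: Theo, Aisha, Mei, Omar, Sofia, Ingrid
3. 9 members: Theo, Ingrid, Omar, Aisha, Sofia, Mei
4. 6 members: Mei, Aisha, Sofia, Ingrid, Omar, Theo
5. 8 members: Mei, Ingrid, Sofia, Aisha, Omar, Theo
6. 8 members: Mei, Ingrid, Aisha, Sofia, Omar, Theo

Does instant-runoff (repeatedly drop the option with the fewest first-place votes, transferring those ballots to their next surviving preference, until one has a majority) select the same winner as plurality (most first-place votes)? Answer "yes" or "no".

yes

Instant-runoff — R1 Sofia 0, Omar 0, Theo 21, Aisha 0, Mei 22, Ingrid 0 (Mei winner). Winner: Mei.
Plurality — first-place votes: Sofia 0, Omar 0, Theo 21, Aisha 0, Mei 22, Ingrid 0. Winner: Mei.
The two methods agree.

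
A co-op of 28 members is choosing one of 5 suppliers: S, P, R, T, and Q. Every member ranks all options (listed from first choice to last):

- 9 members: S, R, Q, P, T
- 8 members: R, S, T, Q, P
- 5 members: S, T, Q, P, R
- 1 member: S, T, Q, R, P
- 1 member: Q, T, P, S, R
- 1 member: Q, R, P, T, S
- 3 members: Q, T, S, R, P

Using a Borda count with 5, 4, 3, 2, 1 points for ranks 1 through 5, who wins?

S: 9·5 + 8·4 + 5·5 + 1·5 + 1·2 + 1·1 + 3·3 = 119
P: 9·2 + 8·1 + 5·2 + 1·1 + 1·3 + 1·3 + 3·1 = 46
R: 9·4 + 8·5 + 5·1 + 1·2 + 1·1 + 1·4 + 3·2 = 94
T: 9·1 + 8·3 + 5·4 + 1·4 + 1·4 + 1·2 + 3·4 = 75
Q: 9·3 + 8·2 + 5·3 + 1·3 + 1·5 + 1·5 + 3·5 = 86
S has the highest Borda score (119).

S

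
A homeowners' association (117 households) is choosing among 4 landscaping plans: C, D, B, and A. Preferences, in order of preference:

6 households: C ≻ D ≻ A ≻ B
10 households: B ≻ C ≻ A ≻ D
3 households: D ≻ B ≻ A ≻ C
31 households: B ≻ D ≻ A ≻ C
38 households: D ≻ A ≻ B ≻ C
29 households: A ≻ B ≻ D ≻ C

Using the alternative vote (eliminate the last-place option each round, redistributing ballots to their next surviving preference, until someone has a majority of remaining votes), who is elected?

Round 1: C 6, D 41, B 41, A 29. Eliminate C.
Round 2: D 47, B 41, A 29. Eliminate A.
Round 3: D 47, B 70. B has a majority.

B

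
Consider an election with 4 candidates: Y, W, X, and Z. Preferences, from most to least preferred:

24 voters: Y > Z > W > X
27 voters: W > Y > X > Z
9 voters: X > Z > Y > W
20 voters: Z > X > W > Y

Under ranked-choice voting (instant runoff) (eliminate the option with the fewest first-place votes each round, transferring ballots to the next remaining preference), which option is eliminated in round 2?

Y

Round 1: Y 24, W 27, X 9, Z 20. Eliminate X.
Round 2: Y 24, W 27, Z 29. Eliminate Y.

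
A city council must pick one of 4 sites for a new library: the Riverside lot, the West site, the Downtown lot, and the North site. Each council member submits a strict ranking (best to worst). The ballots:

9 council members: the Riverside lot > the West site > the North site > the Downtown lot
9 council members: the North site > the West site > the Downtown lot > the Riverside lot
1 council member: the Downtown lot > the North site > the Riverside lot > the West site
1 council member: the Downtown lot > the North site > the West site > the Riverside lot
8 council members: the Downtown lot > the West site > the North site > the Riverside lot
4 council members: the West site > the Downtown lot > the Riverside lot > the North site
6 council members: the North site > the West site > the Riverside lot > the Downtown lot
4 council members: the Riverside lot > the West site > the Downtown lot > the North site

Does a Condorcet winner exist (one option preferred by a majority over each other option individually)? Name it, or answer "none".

the West site vs the Riverside lot: 28–14 for the West site.
the West site vs the Downtown lot: 32–10 for the West site.
the West site vs the North site: 25–17 for the West site.
the West site beats every other option head-to-head.

the West site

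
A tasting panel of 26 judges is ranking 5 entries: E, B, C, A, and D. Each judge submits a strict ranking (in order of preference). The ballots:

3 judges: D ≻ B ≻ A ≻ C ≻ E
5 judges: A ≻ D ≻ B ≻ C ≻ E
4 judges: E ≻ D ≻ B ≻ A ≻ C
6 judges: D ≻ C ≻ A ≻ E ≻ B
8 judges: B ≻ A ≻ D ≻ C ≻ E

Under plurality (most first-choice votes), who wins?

D

First-place votes: E 4, B 8, C 0, A 5, D 9.
D has the most first-place votes.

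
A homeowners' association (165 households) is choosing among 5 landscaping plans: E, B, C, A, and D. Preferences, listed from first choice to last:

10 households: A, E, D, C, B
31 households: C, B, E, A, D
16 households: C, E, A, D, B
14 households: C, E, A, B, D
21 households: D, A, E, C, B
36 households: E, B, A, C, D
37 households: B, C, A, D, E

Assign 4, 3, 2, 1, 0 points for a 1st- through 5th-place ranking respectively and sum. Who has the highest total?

E: 10·3 + 31·2 + 16·3 + 14·3 + 21·2 + 36·4 + 37·0 = 368
B: 10·0 + 31·3 + 16·0 + 14·1 + 21·0 + 36·3 + 37·4 = 363
C: 10·1 + 31·4 + 16·4 + 14·4 + 21·1 + 36·1 + 37·3 = 422
A: 10·4 + 31·1 + 16·2 + 14·2 + 21·3 + 36·2 + 37·2 = 340
D: 10·2 + 31·0 + 16·1 + 14·0 + 21·4 + 36·0 + 37·1 = 157
C has the highest Borda score (422).

C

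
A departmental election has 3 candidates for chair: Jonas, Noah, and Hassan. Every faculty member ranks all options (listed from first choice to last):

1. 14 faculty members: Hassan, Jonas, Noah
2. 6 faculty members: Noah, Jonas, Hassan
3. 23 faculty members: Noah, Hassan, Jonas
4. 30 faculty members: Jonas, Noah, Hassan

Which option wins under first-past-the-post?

First-place votes: Jonas 30, Noah 29, Hassan 14.
Jonas has the most first-place votes.

Jonas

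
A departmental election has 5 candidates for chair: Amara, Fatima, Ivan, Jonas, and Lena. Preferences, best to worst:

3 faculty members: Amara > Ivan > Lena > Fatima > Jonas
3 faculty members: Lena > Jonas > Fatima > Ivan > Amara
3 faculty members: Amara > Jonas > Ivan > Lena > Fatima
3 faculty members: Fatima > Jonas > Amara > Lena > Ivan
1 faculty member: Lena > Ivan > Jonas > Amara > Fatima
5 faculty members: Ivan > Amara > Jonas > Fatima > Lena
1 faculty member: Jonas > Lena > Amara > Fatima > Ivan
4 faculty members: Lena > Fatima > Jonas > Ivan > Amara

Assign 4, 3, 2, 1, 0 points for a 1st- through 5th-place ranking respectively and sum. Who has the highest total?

Amara: 3·4 + 3·0 + 3·4 + 3·2 + 1·1 + 5·3 + 1·2 + 4·0 = 48
Fatima: 3·1 + 3·2 + 3·0 + 3·4 + 1·0 + 5·1 + 1·1 + 4·3 = 39
Ivan: 3·3 + 3·1 + 3·2 + 3·0 + 1·3 + 5·4 + 1·0 + 4·1 = 45
Jonas: 3·0 + 3·3 + 3·3 + 3·3 + 1·2 + 5·2 + 1·4 + 4·2 = 51
Lena: 3·2 + 3·4 + 3·1 + 3·1 + 1·4 + 5·0 + 1·3 + 4·4 = 47
Jonas has the highest Borda score (51).

Jonas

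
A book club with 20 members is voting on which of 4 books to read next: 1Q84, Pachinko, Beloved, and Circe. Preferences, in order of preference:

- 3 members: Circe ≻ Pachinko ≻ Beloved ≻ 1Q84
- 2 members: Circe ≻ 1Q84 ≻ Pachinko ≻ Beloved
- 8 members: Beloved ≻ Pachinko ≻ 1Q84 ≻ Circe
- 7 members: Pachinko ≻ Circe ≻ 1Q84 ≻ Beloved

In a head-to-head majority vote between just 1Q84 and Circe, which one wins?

Voters preferring 1Q84 to Circe: 8; preferring Circe to 1Q84: 12.
Circe wins the head-to-head.

Circe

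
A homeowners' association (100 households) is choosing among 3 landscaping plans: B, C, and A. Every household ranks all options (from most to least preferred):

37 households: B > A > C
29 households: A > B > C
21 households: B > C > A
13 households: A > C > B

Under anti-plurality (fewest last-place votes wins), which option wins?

Last-place votes: B 13, C 66, A 21.
B is ranked last by the fewest voters, so B wins.

B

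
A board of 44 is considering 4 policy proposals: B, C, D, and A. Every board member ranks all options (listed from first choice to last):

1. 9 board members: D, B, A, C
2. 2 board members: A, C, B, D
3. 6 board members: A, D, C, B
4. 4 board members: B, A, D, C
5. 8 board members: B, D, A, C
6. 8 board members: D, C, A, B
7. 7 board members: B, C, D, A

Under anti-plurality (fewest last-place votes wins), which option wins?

D

Last-place votes: B 14, C 21, D 2, A 7.
D is ranked last by the fewest voters, so D wins.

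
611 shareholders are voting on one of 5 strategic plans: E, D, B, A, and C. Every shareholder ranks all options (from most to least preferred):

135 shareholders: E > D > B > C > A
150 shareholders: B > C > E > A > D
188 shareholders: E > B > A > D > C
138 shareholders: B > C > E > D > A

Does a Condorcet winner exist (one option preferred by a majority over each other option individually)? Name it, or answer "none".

E

E vs D: 611–0 for E.
E vs B: 323–288 for E.
E vs A: 611–0 for E.
E vs C: 323–288 for E.
E beats every other option head-to-head.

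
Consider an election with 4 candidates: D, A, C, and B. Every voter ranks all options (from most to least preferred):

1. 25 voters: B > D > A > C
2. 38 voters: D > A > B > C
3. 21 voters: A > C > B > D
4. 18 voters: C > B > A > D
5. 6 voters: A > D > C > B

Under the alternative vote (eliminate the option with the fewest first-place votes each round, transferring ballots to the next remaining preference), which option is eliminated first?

Round 1: D 38, A 27, C 18, B 25. Eliminate C.

C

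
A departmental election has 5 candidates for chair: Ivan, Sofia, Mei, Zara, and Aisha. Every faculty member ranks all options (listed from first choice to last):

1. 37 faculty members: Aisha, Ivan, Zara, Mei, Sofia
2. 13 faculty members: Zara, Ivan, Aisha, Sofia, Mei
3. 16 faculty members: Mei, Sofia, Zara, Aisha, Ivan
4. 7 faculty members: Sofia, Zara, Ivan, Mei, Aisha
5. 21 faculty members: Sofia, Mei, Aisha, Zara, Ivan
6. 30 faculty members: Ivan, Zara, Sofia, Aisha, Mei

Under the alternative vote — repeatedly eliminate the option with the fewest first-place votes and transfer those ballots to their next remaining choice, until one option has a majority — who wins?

Round 1: Ivan 30, Sofia 28, Mei 16, Zara 13, Aisha 37. Eliminate Zara.
Round 2: Ivan 43, Sofia 28, Mei 16, Aisha 37. Eliminate Mei.
Round 3: Ivan 43, Sofia 44, Aisha 37. Eliminate Aisha.
Round 4: Ivan 80, Sofia 44. Ivan has a majority.

Ivan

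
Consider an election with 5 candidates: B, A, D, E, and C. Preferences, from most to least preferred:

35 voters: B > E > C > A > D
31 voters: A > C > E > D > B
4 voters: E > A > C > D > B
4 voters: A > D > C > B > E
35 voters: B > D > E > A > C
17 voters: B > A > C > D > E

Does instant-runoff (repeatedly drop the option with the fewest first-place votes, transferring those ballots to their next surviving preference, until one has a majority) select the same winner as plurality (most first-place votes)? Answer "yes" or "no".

yes

Instant-runoff — R1 B 87, A 35, D 0, E 4, C 0 (B winner). Winner: B.
Plurality — first-place votes: B 87, A 35, D 0, E 4, C 0. Winner: B.
The two methods agree.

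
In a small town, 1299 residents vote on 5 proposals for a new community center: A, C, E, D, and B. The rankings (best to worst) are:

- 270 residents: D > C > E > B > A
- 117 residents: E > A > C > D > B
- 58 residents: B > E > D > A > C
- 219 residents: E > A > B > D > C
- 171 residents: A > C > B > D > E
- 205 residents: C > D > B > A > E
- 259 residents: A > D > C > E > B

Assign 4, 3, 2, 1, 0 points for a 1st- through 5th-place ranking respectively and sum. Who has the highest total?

D

A: 270·0 + 117·3 + 58·1 + 219·3 + 171·4 + 205·1 + 259·4 = 2991
C: 270·3 + 117·2 + 58·0 + 219·0 + 171·3 + 205·4 + 259·2 = 2895
E: 270·2 + 117·4 + 58·3 + 219·4 + 171·0 + 205·0 + 259·1 = 2317
D: 270·4 + 117·1 + 58·2 + 219·1 + 171·1 + 205·3 + 259·3 = 3095
B: 270·1 + 117·0 + 58·4 + 219·2 + 171·2 + 205·2 + 259·0 = 1692
D has the highest Borda score (3095).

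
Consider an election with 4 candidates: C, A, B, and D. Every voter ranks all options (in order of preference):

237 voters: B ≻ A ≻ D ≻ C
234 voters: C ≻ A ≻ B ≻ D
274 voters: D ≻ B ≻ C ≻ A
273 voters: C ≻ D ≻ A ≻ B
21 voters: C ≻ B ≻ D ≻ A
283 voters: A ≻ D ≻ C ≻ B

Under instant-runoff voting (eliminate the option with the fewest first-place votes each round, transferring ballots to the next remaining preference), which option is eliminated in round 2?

D

Round 1: C 528, A 283, B 237, D 274. Eliminate B.
Round 2: C 528, A 520, D 274. Eliminate D.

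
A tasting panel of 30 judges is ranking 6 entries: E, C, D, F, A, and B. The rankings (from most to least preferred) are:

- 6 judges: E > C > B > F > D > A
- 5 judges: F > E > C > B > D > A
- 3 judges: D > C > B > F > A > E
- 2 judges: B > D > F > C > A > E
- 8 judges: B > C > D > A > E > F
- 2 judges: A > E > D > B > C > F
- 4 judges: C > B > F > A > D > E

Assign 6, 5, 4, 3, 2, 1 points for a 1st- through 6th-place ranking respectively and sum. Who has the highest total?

C

E: 6·6 + 5·5 + 3·1 + 2·1 + 8·2 + 2·5 + 4·1 = 96
C: 6·5 + 5·4 + 3·5 + 2·3 + 8·5 + 2·2 + 4·6 = 139
D: 6·2 + 5·2 + 3·6 + 2·5 + 8·4 + 2·4 + 4·2 = 98
F: 6·3 + 5·6 + 3·3 + 2·4 + 8·1 + 2·1 + 4·4 = 91
A: 6·1 + 5·1 + 3·2 + 2·2 + 8·3 + 2·6 + 4·3 = 69
B: 6·4 + 5·3 + 3·4 + 2·6 + 8·6 + 2·3 + 4·5 = 137
C has the highest Borda score (139).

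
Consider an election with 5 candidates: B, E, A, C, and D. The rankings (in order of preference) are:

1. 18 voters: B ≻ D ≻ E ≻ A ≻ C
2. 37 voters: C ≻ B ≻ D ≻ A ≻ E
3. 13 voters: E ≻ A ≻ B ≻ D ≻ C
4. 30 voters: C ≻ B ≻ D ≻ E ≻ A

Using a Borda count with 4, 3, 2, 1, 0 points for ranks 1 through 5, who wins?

B: 18·4 + 37·3 + 13·2 + 30·3 = 299
E: 18·2 + 37·0 + 13·4 + 30·1 = 118
A: 18·1 + 37·1 + 13·3 + 30·0 = 94
C: 18·0 + 37·4 + 13·0 + 30·4 = 268
D: 18·3 + 37·2 + 13·1 + 30·2 = 201
B has the highest Borda score (299).

B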